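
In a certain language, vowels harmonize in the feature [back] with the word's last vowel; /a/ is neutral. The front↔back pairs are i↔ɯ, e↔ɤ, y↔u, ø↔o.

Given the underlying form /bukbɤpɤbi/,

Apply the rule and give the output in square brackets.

/u/ harmonizes with /i/ ([-back]) → [y]
/ɤ/ harmonizes with /i/ ([-back]) → [e]
/ɤ/ harmonizes with /i/ ([-back]) → [e]

[bykbepebi]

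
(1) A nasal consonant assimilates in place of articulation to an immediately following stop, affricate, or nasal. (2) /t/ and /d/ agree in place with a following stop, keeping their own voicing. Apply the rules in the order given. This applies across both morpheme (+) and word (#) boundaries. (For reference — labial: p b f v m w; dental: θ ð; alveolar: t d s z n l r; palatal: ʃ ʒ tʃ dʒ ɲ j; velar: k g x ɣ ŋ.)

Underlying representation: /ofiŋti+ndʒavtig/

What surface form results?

Rule 1: /ŋ/ before /t/ (alveolar) → [n]
Rule 1: /n/ before /dʒ/ (palatal) → [ɲ]
After rule 1: ofinti+ɲdʒavtig
Rule 2: no segment meets the rule's conditions; no change.

[ofinti+ɲdʒavtig]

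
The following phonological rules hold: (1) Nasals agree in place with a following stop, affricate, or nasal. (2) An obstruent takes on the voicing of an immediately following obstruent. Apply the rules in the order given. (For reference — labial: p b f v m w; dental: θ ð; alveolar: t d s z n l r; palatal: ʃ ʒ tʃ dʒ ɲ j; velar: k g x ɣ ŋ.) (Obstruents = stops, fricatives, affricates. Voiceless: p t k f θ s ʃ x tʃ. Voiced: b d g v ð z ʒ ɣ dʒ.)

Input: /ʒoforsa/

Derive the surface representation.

[ʒoforsa]

Rule 1: no segment meets the rule's conditions; no change.
After rule 1: ʒoforsa
Rule 2: no segment meets the rule's conditions; no change.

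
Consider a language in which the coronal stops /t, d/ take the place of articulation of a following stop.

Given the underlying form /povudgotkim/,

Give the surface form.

/d/ before /g/ (velar) → [g]
/t/ before /k/ (velar) → [k]

[povuggokkim]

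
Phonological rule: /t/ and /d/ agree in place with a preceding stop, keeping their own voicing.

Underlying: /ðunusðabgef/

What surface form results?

[ðunusðabgef]

no segment meets the rule's conditions; no change.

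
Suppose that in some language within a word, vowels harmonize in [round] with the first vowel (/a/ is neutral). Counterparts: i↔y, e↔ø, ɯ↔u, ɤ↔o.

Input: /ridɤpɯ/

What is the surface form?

[ridɤpɯ]

no segment meets the rule's conditions; no change.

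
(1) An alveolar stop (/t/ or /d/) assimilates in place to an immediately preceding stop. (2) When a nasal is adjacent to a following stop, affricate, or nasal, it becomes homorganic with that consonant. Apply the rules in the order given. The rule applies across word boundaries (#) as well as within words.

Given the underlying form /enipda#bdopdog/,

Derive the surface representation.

Rule 1: /d/ after /p/ (labial) → [b]
Rule 1: /d/ after /b/ (labial) → [b]
Rule 1: /d/ after /p/ (labial) → [b]
After rule 1: enipba#bbopbog
Rule 2: no segment meets the rule's conditions; no change.

[enipba#bbopbog]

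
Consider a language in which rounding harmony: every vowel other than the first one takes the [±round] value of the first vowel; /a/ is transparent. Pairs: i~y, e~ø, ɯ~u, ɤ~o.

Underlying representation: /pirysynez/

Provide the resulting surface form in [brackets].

/y/ harmonizes with /i/ ([-round]) → [i]
/y/ harmonizes with /i/ ([-round]) → [i]

[pirisinez]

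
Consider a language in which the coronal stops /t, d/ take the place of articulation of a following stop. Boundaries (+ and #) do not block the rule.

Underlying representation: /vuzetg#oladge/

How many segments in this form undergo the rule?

2

/t/ before /g/ (velar) → [k]
/d/ before /g/ (velar) → [g]
2 segments change.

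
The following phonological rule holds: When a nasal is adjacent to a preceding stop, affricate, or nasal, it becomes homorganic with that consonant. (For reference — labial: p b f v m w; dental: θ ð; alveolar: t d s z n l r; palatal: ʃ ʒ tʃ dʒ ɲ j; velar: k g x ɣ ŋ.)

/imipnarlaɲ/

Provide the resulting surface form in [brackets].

[imipmarlaɲ]

/n/ after /p/ (labial) → [m]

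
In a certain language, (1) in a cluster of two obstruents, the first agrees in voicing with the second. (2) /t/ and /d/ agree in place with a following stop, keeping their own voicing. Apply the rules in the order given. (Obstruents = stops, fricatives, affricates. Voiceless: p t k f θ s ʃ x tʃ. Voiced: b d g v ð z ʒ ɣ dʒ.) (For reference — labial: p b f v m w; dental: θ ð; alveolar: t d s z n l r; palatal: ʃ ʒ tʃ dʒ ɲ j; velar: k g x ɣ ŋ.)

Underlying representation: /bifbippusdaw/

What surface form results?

[bivbippuzdaw]

Rule 1: /f/ before /b/ (voiced) → [v]
Rule 1: /s/ before /d/ (voiced) → [z]
After rule 1: bivbippuzdaw
Rule 2: no segment meets the rule's conditions; no change.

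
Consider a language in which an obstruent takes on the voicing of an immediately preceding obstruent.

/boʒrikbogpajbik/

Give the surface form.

[boʒrikpogbajbik]

/b/ after /k/ (voiceless) → [p]
/p/ after /g/ (voiced) → [b]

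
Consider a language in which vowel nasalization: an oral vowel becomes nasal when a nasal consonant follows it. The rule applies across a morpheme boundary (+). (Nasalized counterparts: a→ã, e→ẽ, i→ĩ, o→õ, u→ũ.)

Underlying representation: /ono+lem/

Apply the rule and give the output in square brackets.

/o/ before nasal /n/ → [õ]
/e/ before nasal /m/ → [ẽ]

[õno+lẽm]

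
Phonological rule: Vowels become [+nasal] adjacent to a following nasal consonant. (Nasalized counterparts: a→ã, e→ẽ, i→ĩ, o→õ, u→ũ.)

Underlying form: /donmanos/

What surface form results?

/o/ before nasal /n/ → [õ]
/a/ before nasal /n/ → [ã]

[dõnmãnos]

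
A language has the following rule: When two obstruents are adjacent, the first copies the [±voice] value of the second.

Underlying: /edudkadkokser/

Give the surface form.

/d/ before /k/ (voiceless) → [t]
/d/ before /k/ (voiceless) → [t]

[edutkatkokser]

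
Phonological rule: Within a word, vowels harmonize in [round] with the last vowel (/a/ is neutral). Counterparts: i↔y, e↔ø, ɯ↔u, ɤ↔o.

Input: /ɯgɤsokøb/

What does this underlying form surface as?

/ɯ/ harmonizes with /ø/ ([+round]) → [u]
/ɤ/ harmonizes with /ø/ ([+round]) → [o]

[ugosokøb]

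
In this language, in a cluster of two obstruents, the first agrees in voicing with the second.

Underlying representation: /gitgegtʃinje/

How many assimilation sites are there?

2

/t/ before /g/ (voiced) → [d]
/g/ before /tʃ/ (voiceless) → [k]
2 segments change.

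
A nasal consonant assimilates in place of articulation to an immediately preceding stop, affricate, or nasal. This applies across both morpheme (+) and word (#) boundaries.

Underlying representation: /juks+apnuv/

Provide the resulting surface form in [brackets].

[juks+apmuv]

/n/ after /p/ (labial) → [m]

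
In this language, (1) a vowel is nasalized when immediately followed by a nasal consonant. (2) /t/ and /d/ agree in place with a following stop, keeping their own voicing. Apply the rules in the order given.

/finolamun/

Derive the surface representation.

Rule 1: /i/ before nasal /n/ → [ĩ]
Rule 1: /a/ before nasal /m/ → [ã]
Rule 1: /u/ before nasal /n/ → [ũ]
After rule 1: fĩnolãmũn
Rule 2: no segment meets the rule's conditions; no change.

[fĩnolãmũn]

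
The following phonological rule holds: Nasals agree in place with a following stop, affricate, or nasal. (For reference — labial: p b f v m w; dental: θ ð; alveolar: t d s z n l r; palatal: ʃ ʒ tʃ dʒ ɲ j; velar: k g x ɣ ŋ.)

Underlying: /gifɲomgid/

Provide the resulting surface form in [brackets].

[gifɲoŋgid]

/m/ before /g/ (velar) → [ŋ]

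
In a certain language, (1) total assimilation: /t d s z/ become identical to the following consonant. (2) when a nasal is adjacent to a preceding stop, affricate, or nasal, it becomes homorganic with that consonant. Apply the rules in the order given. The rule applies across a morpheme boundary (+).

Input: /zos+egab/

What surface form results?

Rule 1: no segment meets the rule's conditions; no change.
After rule 1: zos+egab
Rule 2: no segment meets the rule's conditions; no change.

[zos+egab]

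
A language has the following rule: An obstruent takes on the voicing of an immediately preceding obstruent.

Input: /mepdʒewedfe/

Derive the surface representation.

/dʒ/ after /p/ (voiceless) → [tʃ]
/f/ after /d/ (voiced) → [v]

[meptʃewedve]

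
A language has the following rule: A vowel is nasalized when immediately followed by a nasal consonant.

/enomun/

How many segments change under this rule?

3

/e/ before nasal /n/ → [ẽ]
/o/ before nasal /m/ → [õ]
/u/ before nasal /n/ → [ũ]
3 segments change.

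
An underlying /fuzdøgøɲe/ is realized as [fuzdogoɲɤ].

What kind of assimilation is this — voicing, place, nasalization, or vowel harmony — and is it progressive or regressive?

vowel harmony, progressive

/ø/→[o] /ø/→[o] /e/→[ɤ].
Vowels agree with the first vowel, so the harmony is progressive.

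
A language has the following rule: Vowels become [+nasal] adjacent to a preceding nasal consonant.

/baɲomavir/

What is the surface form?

[baɲõmãvir]

/o/ after nasal /ɲ/ → [õ]
/a/ after nasal /m/ → [ã]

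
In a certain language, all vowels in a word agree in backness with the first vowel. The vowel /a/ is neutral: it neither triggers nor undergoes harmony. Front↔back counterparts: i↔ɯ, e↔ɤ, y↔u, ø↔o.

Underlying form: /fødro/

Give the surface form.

/o/ harmonizes with /ø/ ([-back]) → [ø]

[fødrø]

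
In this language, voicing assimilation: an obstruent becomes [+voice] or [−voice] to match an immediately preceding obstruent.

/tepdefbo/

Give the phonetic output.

/d/ after /p/ (voiceless) → [t]
/b/ after /f/ (voiceless) → [p]

[teptefpo]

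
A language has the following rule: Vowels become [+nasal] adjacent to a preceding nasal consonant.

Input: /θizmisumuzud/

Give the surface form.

[θizmĩsumũzud]

/i/ after nasal /m/ → [ĩ]
/u/ after nasal /m/ → [ũ]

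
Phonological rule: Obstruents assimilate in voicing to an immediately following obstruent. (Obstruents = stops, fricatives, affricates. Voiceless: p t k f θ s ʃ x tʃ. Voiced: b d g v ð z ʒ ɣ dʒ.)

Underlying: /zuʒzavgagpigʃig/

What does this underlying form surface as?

[zuʒzavgakpikʃig]

/g/ before /p/ (voiceless) → [k]
/g/ before /ʃ/ (voiceless) → [k]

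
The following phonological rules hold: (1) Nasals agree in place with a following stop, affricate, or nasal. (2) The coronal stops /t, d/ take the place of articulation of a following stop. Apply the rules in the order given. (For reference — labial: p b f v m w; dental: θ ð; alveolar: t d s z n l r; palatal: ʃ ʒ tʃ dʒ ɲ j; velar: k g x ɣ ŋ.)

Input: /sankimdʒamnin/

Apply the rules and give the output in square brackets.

[saŋkiɲdʒannin]

Rule 1: /n/ before /k/ (velar) → [ŋ]
Rule 1: /m/ before /dʒ/ (palatal) → [ɲ]
Rule 1: /m/ before /n/ (alveolar) → [n]
After rule 1: saŋkiɲdʒannin
Rule 2: no segment meets the rule's conditions; no change.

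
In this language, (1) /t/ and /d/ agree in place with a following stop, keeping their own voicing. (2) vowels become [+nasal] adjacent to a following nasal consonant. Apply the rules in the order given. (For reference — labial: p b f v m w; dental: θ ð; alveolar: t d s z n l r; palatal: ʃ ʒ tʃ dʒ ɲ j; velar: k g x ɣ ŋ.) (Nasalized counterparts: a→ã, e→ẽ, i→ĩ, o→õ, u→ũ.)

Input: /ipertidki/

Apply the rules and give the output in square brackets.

[ipertigki]

Rule 1: /d/ before /k/ (velar) → [g]
After rule 1: ipertigki
Rule 2: no segment meets the rule's conditions; no change.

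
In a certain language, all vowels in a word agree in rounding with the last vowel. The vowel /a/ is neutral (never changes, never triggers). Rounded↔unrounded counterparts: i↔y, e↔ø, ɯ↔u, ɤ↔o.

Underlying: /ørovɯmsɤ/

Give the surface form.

/ø/ harmonizes with /ɤ/ ([-round]) → [e]
/o/ harmonizes with /ɤ/ ([-round]) → [ɤ]

[erɤvɯmsɤ]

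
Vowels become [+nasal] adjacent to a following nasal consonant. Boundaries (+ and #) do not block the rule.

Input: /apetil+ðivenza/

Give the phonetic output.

/e/ before nasal /n/ → [ẽ]

[apetil+ðivẽnza]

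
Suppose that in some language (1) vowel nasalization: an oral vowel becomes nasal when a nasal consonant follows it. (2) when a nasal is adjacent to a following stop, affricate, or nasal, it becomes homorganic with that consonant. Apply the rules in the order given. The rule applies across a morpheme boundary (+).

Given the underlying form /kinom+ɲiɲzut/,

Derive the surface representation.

Rule 1: /i/ before nasal /n/ → [ĩ]
Rule 1: /o/ before nasal /m/ → [õ]
Rule 1: /i/ before nasal /ɲ/ → [ĩ]
After rule 1: kĩnõm+ɲĩɲzut
Rule 2: /m/ before /ɲ/ (palatal) → [ɲ]

[kĩnõɲ+ɲĩɲzut]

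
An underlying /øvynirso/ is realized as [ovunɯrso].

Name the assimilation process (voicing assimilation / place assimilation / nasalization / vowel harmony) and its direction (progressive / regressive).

/ø/→[o] /y/→[u] /i/→[ɯ].
Vowels agree with the last vowel, so the harmony is regressive.

vowel harmony, regressive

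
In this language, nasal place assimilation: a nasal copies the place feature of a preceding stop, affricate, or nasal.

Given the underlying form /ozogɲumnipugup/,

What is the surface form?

[ozogŋummipugup]

/ɲ/ after /g/ (velar) → [ŋ]
/n/ after /m/ (labial) → [m]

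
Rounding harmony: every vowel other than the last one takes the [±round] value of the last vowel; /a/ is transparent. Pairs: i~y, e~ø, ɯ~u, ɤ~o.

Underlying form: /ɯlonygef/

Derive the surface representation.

[ɯlɤnigef]

/o/ harmonizes with /e/ ([-round]) → [ɤ]
/y/ harmonizes with /e/ ([-round]) → [i]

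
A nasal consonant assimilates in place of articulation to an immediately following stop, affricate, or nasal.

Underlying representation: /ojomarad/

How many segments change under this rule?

No segment meets the rule's conditions.

0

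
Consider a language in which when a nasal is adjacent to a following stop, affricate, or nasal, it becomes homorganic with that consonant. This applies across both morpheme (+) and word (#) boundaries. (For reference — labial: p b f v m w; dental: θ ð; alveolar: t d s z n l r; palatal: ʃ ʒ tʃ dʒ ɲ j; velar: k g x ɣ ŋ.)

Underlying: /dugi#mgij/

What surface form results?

/m/ before /g/ (velar) → [ŋ]

[dugi#ŋgij]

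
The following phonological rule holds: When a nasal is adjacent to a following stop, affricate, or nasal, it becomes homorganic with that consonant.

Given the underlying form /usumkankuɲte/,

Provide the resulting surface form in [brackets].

[usuŋkaŋkunte]

/m/ before /k/ (velar) → [ŋ]
/n/ before /k/ (velar) → [ŋ]
/ɲ/ before /t/ (alveolar) → [n]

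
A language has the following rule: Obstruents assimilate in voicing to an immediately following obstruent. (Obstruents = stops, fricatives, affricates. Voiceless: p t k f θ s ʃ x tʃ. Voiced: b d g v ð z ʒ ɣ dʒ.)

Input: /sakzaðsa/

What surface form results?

/k/ before /z/ (voiced) → [g]
/ð/ before /s/ (voiceless) → [θ]

[sagzaθsa]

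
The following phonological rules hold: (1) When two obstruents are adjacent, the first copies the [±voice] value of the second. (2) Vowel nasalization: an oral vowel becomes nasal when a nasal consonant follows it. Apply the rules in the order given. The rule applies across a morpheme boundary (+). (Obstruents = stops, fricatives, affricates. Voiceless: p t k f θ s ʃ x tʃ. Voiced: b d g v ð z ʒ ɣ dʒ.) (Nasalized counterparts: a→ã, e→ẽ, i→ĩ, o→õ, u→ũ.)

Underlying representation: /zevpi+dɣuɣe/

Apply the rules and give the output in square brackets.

[zefpi+dɣuɣe]

Rule 1: /v/ before /p/ (voiceless) → [f]
After rule 1: zefpi+dɣuɣe
Rule 2: no segment meets the rule's conditions; no change.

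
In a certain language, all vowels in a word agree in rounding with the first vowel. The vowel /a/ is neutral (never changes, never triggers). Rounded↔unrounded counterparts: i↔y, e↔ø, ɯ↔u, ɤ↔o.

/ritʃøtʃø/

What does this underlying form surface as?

[ritʃetʃe]

/ø/ harmonizes with /i/ ([-round]) → [e]
/ø/ harmonizes with /i/ ([-round]) → [e]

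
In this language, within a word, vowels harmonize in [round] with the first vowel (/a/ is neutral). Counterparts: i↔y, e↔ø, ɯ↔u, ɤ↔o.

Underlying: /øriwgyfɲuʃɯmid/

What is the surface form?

/i/ harmonizes with /ø/ ([+round]) → [y]
/ɯ/ harmonizes with /ø/ ([+round]) → [u]
/i/ harmonizes with /ø/ ([+round]) → [y]

[ørywgyfɲuʃumyd]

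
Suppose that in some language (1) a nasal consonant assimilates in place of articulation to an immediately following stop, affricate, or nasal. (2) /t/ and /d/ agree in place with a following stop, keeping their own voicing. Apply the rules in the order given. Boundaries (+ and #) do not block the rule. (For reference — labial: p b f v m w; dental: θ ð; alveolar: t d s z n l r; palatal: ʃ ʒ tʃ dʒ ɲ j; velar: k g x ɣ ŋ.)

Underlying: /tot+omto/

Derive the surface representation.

[tot+onto]

Rule 1: /m/ before /t/ (alveolar) → [n]
After rule 1: tot+onto
Rule 2: no segment meets the rule's conditions; no change.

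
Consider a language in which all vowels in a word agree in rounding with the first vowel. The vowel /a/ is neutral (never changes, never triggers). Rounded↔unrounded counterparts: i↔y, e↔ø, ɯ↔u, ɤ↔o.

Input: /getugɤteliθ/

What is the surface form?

/u/ harmonizes with /e/ ([-round]) → [ɯ]

[getɯgɤteliθ]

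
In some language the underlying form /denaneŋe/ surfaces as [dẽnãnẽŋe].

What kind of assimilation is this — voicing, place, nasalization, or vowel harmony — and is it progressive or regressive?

nasalization, regressive

/e/→[ẽ] /a/→[ã] /e/→[ẽ].
Each target copies a feature from the following segment, so the direction is regressive.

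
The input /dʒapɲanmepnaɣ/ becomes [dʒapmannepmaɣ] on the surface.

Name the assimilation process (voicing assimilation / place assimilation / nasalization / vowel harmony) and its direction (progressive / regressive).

place assimilation, progressive

/ɲ/→[m] /m/→[n] /n/→[m].
Each target copies a feature from the preceding segment, so the direction is progressive.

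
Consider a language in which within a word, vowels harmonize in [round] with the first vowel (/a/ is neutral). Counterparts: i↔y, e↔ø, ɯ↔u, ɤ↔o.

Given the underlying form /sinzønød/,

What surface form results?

/ø/ harmonizes with /i/ ([-round]) → [e]
/ø/ harmonizes with /i/ ([-round]) → [e]

[sinzened]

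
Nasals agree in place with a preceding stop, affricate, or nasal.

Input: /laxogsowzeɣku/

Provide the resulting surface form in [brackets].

no segment meets the rule's conditions; no change.

[laxogsowzeɣku]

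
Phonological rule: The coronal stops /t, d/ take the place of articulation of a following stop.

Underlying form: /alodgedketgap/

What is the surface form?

[aloggegkekgap]

/d/ before /g/ (velar) → [g]
/d/ before /k/ (velar) → [g]
/t/ before /g/ (velar) → [k]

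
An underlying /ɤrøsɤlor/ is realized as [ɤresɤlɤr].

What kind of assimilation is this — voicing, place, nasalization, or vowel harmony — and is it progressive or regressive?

vowel harmony, progressive

/ø/→[e] /o/→[ɤ].
Vowels agree with the first vowel, so the harmony is progressive.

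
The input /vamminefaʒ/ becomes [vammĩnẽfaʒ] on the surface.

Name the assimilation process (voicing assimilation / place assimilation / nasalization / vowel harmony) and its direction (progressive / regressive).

/i/→[ĩ] /e/→[ẽ].
Each target copies a feature from the preceding segment, so the direction is progressive.

nasalization, progressive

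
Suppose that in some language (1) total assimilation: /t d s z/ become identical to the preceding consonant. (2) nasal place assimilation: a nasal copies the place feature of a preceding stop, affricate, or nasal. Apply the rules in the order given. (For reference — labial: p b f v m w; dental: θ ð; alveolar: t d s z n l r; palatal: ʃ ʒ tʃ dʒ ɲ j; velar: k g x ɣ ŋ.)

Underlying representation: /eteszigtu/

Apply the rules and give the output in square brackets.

Rule 1: /z/ after /s/ → [s] (total assimilation)
Rule 1: /t/ after /g/ → [g] (total assimilation)
After rule 1: etessiggu
Rule 2: no segment meets the rule's conditions; no change.

[etessiggu]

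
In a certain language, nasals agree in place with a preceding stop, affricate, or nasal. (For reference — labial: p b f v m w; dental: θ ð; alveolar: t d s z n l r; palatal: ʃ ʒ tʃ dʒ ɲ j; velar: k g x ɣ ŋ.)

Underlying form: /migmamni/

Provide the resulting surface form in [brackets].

[migŋammi]

/m/ after /g/ (velar) → [ŋ]
/n/ after /m/ (labial) → [m]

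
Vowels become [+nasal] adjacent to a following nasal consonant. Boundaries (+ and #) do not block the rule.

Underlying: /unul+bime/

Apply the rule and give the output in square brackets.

[ũnul+bĩme]

/u/ before nasal /n/ → [ũ]
/i/ before nasal /m/ → [ĩ]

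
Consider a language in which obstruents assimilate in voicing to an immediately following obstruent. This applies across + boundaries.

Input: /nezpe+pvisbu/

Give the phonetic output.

[nespe+bvizbu]

/z/ before /p/ (voiceless) → [s]
/p/ before /v/ (voiced) → [b]
/s/ before /b/ (voiced) → [z]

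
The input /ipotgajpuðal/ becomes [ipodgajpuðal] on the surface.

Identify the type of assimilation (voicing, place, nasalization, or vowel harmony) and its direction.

/t/→[d].
Each target copies a feature from the following segment, so the direction is regressive.

voicing assimilation, regressive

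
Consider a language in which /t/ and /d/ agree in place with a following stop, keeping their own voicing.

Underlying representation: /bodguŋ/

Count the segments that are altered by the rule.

1

/d/ before /g/ (velar) → [g]
1 segment changes.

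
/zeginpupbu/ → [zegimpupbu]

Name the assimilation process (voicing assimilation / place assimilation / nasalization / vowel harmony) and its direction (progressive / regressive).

place assimilation, regressive

/n/→[m].
Each target copies a feature from the following segment, so the direction is regressive.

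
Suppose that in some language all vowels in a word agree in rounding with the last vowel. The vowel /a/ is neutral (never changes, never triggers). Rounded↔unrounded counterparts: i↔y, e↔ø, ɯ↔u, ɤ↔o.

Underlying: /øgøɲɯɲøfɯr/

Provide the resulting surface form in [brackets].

[egeɲɯɲefɯr]

/ø/ harmonizes with /ɯ/ ([-round]) → [e]
/ø/ harmonizes with /ɯ/ ([-round]) → [e]
/ø/ harmonizes with /ɯ/ ([-round]) → [e]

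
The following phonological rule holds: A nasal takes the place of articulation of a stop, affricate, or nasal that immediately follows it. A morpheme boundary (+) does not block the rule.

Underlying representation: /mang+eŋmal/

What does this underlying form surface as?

[maŋg+emmal]

/n/ before /g/ (velar) → [ŋ]
/ŋ/ before /m/ (labial) → [m]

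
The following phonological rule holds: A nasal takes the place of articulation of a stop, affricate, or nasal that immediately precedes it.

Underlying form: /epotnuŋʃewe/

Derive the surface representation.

[epotnuŋʃewe]

no segment meets the rule's conditions; no change.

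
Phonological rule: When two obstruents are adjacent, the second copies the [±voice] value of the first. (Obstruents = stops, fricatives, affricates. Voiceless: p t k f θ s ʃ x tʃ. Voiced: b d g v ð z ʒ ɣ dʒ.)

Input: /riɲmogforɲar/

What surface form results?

[riɲmogvorɲar]

/f/ after /g/ (voiced) → [v]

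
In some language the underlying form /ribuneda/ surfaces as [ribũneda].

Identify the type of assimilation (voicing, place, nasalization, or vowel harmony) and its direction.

nasalization, regressive

/u/→[ũ].
Each target copies a feature from the following segment, so the direction is regressive.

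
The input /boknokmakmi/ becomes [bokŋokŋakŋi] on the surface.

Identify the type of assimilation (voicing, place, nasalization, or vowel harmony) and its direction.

place assimilation, progressive

/n/→[ŋ] /m/→[ŋ] /m/→[ŋ].
Each target copies a feature from the preceding segment, so the direction is progressive.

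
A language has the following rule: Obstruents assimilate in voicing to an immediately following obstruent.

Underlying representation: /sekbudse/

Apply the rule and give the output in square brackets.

/k/ before /b/ (voiced) → [g]
/d/ before /s/ (voiceless) → [t]

[segbutse]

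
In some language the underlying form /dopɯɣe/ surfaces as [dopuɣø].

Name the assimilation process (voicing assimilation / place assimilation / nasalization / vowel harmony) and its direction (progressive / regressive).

/ɯ/→[u] /e/→[ø].
Vowels agree with the first vowel, so the harmony is progressive.

vowel harmony, progressive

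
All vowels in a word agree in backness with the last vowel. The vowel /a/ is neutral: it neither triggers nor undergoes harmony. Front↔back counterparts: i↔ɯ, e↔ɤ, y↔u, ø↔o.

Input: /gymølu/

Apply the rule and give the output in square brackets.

/y/ harmonizes with /u/ ([+back]) → [u]
/ø/ harmonizes with /u/ ([+back]) → [o]

[gumolu]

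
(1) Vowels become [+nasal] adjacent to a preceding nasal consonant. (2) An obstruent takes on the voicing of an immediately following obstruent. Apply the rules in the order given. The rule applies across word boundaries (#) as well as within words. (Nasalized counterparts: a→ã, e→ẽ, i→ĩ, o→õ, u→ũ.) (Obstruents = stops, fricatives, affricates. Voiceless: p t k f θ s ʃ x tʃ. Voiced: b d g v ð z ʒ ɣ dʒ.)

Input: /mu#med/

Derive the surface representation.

[mũ#mẽd]

Rule 1: /u/ after nasal /m/ → [ũ]
Rule 1: /e/ after nasal /m/ → [ẽ]
After rule 1: mũ#mẽd
Rule 2: no segment meets the rule's conditions; no change.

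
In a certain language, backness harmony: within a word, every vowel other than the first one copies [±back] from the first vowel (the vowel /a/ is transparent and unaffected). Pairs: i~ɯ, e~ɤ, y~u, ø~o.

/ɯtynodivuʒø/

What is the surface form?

/y/ harmonizes with /ɯ/ ([+back]) → [u]
/i/ harmonizes with /ɯ/ ([+back]) → [ɯ]
/ø/ harmonizes with /ɯ/ ([+back]) → [o]

[ɯtunodɯvuʒo]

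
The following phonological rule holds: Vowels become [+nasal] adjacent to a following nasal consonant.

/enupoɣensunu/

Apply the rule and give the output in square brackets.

[ẽnupoɣẽnsũnu]

/e/ before nasal /n/ → [ẽ]
/e/ before nasal /n/ → [ẽ]
/u/ before nasal /n/ → [ũ]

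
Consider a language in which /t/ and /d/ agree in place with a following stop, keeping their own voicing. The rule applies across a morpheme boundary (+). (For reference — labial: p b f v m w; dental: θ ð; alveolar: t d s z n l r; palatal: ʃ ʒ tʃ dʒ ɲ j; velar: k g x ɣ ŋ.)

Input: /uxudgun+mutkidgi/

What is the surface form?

[uxuggun+mukkiggi]

/d/ before /g/ (velar) → [g]
/t/ before /k/ (velar) → [k]
/d/ before /g/ (velar) → [g]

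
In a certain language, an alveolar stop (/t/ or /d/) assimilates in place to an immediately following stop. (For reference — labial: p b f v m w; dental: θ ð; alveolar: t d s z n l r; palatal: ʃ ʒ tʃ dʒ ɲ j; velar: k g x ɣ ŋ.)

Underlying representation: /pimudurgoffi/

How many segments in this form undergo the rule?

0

No segment meets the rule's conditions.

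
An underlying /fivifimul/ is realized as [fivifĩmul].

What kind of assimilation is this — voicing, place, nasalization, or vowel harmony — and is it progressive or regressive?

/i/→[ĩ].
Each target copies a feature from the following segment, so the direction is regressive.

nasalization, regressive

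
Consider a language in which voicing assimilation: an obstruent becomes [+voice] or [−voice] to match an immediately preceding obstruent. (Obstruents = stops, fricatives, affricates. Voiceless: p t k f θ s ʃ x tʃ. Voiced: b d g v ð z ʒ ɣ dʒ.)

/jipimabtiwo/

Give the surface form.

[jipimabdiwo]

/t/ after /b/ (voiced) → [d]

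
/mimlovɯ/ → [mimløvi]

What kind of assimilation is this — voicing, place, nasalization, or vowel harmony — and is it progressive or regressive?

vowel harmony, progressive

/o/→[ø] /ɯ/→[i].
Vowels agree with the first vowel, so the harmony is progressive.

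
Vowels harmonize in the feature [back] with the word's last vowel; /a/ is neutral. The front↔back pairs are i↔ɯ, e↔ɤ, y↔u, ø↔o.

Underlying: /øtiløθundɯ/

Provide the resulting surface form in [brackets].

[otɯloθundɯ]

/ø/ harmonizes with /ɯ/ ([+back]) → [o]
/i/ harmonizes with /ɯ/ ([+back]) → [ɯ]
/ø/ harmonizes with /ɯ/ ([+back]) → [o]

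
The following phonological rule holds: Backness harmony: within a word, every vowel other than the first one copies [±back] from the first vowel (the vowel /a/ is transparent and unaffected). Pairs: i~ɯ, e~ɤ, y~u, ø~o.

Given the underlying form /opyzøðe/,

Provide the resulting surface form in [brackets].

[opuzoðɤ]

/y/ harmonizes with /o/ ([+back]) → [u]
/ø/ harmonizes with /o/ ([+back]) → [o]
/e/ harmonizes with /o/ ([+back]) → [ɤ]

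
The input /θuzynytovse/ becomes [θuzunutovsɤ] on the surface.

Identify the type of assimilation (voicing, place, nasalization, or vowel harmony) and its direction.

/y/→[u] /y/→[u] /e/→[ɤ].
Vowels agree with the first vowel, so the harmony is progressive.

vowel harmony, progressive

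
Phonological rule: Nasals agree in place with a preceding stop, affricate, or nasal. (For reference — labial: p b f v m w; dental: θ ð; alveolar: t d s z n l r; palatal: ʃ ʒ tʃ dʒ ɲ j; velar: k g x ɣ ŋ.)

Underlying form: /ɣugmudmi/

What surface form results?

[ɣugŋudni]

/m/ after /g/ (velar) → [ŋ]
/m/ after /d/ (alveolar) → [n]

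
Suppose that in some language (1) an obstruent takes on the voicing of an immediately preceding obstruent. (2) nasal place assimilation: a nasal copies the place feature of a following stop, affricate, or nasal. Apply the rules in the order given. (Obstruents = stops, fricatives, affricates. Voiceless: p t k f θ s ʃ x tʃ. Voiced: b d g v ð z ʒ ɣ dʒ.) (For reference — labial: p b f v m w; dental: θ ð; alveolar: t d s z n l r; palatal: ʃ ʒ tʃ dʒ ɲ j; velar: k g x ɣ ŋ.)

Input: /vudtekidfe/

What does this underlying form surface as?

[vuddekidve]

Rule 1: /t/ after /d/ (voiced) → [d]
Rule 1: /f/ after /d/ (voiced) → [v]
After rule 1: vuddekidve
Rule 2: no segment meets the rule's conditions; no change.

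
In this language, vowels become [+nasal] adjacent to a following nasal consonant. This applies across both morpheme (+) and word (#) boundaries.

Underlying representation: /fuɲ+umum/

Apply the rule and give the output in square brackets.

[fũɲ+ũmũm]

/u/ before nasal /ɲ/ → [ũ]
/u/ before nasal /m/ → [ũ]
/u/ before nasal /m/ → [ũ]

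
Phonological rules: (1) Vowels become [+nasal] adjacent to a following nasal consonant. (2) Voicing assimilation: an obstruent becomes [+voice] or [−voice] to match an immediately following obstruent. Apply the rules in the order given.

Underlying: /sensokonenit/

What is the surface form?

Rule 1: /e/ before nasal /n/ → [ẽ]
Rule 1: /o/ before nasal /n/ → [õ]
Rule 1: /e/ before nasal /n/ → [ẽ]
After rule 1: sẽnsokõnẽnit
Rule 2: no segment meets the rule's conditions; no change.

[sẽnsokõnẽnit]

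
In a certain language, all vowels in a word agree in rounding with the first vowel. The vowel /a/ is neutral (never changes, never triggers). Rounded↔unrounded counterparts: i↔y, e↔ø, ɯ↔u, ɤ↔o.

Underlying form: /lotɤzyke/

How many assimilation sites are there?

/ɤ/ harmonizes with /o/ ([+round]) → [o]
/e/ harmonizes with /o/ ([+round]) → [ø]
2 segments change.

2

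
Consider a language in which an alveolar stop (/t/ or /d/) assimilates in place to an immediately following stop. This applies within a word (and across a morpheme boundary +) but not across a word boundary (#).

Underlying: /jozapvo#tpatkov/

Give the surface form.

/t/ before /p/ (labial) → [p]
/t/ before /k/ (velar) → [k]

[jozapvo#ppakkov]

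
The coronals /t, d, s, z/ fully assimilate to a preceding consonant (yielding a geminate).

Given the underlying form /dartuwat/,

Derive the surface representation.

/t/ after /r/ → [r] (total assimilation)

[darruwat]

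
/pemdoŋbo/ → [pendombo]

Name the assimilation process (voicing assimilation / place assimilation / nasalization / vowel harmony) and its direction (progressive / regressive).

place assimilation, regressive

/m/→[n] /ŋ/→[m].
Each target copies a feature from the following segment, so the direction is regressive.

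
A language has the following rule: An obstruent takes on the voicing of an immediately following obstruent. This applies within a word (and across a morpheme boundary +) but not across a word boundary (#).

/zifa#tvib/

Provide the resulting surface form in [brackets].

/t/ before /v/ (voiced) → [d]

[zifa#dvib]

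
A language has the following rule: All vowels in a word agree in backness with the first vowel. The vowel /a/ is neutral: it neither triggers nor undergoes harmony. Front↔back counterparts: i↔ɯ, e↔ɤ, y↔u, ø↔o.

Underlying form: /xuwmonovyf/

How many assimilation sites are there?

/y/ harmonizes with /u/ ([+back]) → [u]
1 segment changes.

1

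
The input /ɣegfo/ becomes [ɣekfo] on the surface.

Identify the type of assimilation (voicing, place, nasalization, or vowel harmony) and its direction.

/g/→[k].
Each target copies a feature from the following segment, so the direction is regressive.

voicing assimilation, regressive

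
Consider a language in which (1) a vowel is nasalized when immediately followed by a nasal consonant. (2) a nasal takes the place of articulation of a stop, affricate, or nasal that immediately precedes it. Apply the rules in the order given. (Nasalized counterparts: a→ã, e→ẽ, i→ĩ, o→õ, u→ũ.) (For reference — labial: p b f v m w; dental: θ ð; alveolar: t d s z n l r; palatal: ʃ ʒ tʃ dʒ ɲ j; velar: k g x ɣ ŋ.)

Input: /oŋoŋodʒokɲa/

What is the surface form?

[õŋõŋodʒokŋa]

Rule 1: /o/ before nasal /ŋ/ → [õ]
Rule 1: /o/ before nasal /ŋ/ → [õ]
After rule 1: õŋõŋodʒokɲa
Rule 2: /ɲ/ after /k/ (velar) → [ŋ]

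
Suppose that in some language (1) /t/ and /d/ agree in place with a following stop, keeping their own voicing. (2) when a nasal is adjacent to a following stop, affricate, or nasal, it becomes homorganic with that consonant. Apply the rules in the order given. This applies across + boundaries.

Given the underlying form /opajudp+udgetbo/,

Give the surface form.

Rule 1: /d/ before /p/ (labial) → [b]
Rule 1: /d/ before /g/ (velar) → [g]
Rule 1: /t/ before /b/ (labial) → [p]
After rule 1: opajubp+uggepbo
Rule 2: no segment meets the rule's conditions; no change.

[opajubp+uggepbo]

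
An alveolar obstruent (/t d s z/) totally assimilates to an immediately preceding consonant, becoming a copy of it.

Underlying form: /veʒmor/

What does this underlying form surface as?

[veʒmor]

no segment meets the rule's conditions; no change.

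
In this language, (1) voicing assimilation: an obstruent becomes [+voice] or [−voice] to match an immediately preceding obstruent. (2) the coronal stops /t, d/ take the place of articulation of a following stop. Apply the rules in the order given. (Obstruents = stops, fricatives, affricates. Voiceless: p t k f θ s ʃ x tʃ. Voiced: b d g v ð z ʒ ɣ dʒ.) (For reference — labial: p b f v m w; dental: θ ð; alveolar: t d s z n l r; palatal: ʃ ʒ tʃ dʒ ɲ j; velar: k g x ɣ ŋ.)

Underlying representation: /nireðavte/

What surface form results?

Rule 1: /t/ after /v/ (voiced) → [d]
After rule 1: nireðavde
Rule 2: no segment meets the rule's conditions; no change.

[nireðavde]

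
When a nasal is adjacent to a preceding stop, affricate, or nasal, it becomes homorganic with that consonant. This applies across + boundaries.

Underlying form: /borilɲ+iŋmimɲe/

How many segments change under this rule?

/m/ after /ŋ/ (velar) → [ŋ]
/ɲ/ after /m/ (labial) → [m]
2 segments change.

2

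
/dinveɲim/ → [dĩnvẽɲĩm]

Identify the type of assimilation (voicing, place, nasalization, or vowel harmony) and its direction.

/i/→[ĩ] /e/→[ẽ] /i/→[ĩ].
Each target copies a feature from the following segment, so the direction is regressive.

nasalization, regressive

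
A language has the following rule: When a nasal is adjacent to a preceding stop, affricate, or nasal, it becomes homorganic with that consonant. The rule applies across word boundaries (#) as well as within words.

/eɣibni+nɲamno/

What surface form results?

/n/ after /b/ (labial) → [m]
/ɲ/ after /n/ (alveolar) → [n]
/n/ after /m/ (labial) → [m]

[eɣibmi+nnammo]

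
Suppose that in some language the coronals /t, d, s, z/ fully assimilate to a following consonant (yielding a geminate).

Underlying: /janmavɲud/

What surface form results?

[janmavɲud]

no segment meets the rule's conditions; no change.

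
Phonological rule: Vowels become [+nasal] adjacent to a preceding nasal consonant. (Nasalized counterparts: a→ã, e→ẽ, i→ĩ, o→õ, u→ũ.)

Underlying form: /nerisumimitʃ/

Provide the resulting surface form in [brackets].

[nẽrisumĩmĩtʃ]

/e/ after nasal /n/ → [ẽ]
/i/ after nasal /m/ → [ĩ]
/i/ after nasal /m/ → [ĩ]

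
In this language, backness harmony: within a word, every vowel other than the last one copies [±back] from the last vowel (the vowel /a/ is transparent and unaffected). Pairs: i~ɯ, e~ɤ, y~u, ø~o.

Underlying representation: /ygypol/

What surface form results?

[ugupol]

/y/ harmonizes with /o/ ([+back]) → [u]
/y/ harmonizes with /o/ ([+back]) → [u]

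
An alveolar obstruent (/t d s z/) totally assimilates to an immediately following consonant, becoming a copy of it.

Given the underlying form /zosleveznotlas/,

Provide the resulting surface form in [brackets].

/s/ before /l/ → [l] (total assimilation)
/z/ before /n/ → [n] (total assimilation)
/t/ before /l/ → [l] (total assimilation)

[zollevennollas]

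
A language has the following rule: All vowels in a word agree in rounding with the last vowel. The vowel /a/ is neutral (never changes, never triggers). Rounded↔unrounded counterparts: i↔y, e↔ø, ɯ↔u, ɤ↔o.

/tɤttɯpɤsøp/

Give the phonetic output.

[tottuposøp]

/ɤ/ harmonizes with /ø/ ([+round]) → [o]
/ɯ/ harmonizes with /ø/ ([+round]) → [u]
/ɤ/ harmonizes with /ø/ ([+round]) → [o]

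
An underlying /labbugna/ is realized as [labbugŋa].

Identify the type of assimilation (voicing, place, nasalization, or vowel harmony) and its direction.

place assimilation, progressive

/n/→[ŋ].
Each target copies a feature from the preceding segment, so the direction is progressive.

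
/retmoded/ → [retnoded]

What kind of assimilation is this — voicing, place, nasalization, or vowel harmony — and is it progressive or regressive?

place assimilation, progressive

/m/→[n].
Each target copies a feature from the preceding segment, so the direction is progressive.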